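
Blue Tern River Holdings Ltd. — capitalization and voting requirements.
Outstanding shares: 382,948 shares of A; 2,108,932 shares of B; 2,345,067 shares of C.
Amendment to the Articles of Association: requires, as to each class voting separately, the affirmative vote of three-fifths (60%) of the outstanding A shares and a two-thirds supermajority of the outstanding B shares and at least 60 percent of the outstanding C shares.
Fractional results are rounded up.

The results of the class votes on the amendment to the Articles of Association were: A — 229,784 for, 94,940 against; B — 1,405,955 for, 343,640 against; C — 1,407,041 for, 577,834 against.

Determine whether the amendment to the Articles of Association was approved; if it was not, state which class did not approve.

A: 3/5 of 382948 = 229768.80, rounded up to 229769; 229,769 required, 229,784 in favor — approved.
B: 2/3 of 2108932 = 1405954.67, rounded up to 1405955; 1,405,955 required, 1,405,955 in favor — approved.
C: 3/5 of 2345067 = 1407040.20, rounded up to 1407041; 1,407,041 required, 1,407,041 in favor — approved.

Approved — every class gave the required vote.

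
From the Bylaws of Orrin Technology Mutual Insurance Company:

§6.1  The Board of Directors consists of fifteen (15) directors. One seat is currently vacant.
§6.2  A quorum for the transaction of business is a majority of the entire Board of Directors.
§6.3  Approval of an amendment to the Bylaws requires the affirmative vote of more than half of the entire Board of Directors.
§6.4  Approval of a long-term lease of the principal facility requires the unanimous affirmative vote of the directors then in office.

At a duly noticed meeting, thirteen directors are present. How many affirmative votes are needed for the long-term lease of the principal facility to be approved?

14

The long-term lease of the principal facility requires the unanimous vote of the directors then in office (14).
Unanimous means all 14.
(Only 13 can vote, so the long-term lease of the principal facility cannot pass at this meeting, but the required vote is still 14.)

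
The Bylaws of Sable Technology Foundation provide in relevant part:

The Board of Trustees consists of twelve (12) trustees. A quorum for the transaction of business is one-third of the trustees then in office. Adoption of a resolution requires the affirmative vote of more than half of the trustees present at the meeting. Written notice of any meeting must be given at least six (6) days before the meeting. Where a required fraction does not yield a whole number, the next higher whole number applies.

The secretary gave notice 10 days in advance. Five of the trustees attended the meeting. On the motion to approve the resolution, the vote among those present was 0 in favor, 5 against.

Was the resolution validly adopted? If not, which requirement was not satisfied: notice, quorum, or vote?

Invalid — vote requirement not satisfied.

Notice: 10 days given; 6 required (10 ≥ 6). Satisfied.
Quorum: 5 present; quorum is 4. Satisfied.
Vote: the resolution requires a majority of the trustees present (5). A majority of 5 is 3, so 3 affirmative votes are needed; 0 voted in favor. Not satisfied.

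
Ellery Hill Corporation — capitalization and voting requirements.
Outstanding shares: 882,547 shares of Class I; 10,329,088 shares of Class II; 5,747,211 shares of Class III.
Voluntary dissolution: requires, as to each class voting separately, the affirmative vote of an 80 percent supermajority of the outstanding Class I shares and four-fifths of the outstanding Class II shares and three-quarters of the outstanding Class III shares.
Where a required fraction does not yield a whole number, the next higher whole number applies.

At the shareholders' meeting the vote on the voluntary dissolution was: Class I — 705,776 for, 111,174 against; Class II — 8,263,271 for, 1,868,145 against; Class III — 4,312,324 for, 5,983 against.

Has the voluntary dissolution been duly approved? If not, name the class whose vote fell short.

Not approved — the Class I shares did not give the required vote.

Class I: 4/5 of 882547 = 706037.60, rounded up to 706038; 706,038 required, 705,776 in favor — not approved.
Class II: 4/5 of 10329088 = 8263270.40, rounded up to 8263271; 8,263,271 required, 8,263,271 in favor — approved.
Class III: 3/4 of 5747211 = 4310408.25, rounded up to 4310409; 4,310,409 required, 4,312,324 in favor — approved.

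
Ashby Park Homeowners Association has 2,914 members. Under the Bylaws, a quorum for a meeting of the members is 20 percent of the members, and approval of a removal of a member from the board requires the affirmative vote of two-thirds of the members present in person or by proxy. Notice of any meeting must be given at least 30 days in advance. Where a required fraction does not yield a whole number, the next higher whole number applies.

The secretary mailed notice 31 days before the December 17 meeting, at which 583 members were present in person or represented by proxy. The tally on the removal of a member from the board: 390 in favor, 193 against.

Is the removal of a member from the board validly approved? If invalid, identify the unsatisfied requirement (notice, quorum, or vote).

Notice: 31 days given; 30 required. Satisfied.
Quorum: 20% of 2,914 = 582.80, rounded up to 583; 583 present. Satisfied.
Vote: requires two-thirds of those present (583); 2/3 of 583 = 388.67, rounded up to 389, so 389 needed; 390 in favor. Satisfied.

Valid — all requirements satisfied.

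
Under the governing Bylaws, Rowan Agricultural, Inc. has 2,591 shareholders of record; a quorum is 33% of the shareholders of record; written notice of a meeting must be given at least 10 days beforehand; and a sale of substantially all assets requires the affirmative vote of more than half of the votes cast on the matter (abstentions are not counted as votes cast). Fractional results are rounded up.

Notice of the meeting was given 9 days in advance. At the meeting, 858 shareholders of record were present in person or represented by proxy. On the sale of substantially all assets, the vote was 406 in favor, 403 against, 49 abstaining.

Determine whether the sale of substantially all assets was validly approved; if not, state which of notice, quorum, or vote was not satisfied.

Invalid — notice requirement not satisfied.

Notice: 9 days given; 10 required. Not satisfied.
Quorum: 33% of 2,591 = 855.03, rounded up to 856; 858 present. Satisfied.
Vote: requires a majority of the votes cast (858 − 49 abstaining = 809); a majority of 809 is 405, so 405 needed; 406 in favor. Satisfied.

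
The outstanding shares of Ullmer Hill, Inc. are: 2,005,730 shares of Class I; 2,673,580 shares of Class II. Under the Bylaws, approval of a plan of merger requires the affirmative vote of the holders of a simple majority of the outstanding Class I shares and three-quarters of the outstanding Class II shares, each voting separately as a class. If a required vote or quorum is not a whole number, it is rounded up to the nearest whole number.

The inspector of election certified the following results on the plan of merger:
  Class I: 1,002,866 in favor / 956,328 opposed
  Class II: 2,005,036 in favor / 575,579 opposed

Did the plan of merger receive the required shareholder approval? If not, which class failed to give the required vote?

Not approved — the Class II shares did not give the required vote.

Class I: a majority of 2005730 is 1002866; 1,002,866 required, 1,002,866 in favor — approved.
Class II: 3/4 of 2673580 = 2005185; 2,005,185 required, 2,005,036 in favor — not approved.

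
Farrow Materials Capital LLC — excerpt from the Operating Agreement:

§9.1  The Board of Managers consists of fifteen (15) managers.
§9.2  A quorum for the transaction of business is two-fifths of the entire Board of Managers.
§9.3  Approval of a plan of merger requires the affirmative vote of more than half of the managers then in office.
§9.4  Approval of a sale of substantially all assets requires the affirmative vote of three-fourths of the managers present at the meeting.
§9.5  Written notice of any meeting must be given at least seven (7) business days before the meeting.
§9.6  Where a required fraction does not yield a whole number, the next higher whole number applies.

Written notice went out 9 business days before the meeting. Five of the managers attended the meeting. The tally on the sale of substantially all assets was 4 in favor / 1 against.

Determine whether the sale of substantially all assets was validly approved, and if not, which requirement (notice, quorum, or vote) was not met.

Notice: 9 business days given; 7 required (9 ≥ 7). Satisfied.
Quorum: 5 present; quorum is 6. Not satisfied.
Vote: the sale of substantially all assets requires three-fourths of the managers present (5). 3/4 of 5 = 3.75, rounded up to 4, so 4 affirmative votes are needed; 4 voted in favor. Satisfied. (Moot — without a quorum no business can be validly transacted.)

Invalid — quorum requirement not satisfied.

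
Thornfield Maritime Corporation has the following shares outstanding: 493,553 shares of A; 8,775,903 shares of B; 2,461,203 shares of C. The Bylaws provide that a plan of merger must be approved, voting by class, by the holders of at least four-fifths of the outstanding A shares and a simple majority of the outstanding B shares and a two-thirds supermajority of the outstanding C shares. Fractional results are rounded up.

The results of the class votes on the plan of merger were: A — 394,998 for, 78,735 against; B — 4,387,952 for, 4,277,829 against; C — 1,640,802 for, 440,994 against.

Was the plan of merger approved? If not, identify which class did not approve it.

Approved — every class gave the required vote.

A: 4/5 of 493553 = 394842.40, rounded up to 394843; 394,843 required, 394,998 in favor — approved.
B: a majority of 8775903 is 4387952; 4,387,952 required, 4,387,952 in favor — approved.
C: 2/3 of 2461203 = 1640802; 1,640,802 required, 1,640,802 in favor — approved.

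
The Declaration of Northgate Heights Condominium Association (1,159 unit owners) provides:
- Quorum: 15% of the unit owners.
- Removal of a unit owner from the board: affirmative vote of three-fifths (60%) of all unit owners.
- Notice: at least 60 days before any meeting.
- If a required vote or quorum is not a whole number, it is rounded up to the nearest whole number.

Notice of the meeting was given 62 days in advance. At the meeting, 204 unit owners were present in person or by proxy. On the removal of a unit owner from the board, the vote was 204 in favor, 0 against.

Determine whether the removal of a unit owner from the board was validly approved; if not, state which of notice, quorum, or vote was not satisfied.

Invalid — vote requirement not satisfied.

Notice: 62 days given; 60 required. Satisfied.
Quorum: 15% of 1,159 = 173.85, rounded up to 174; 204 present. Satisfied.
Vote: requires three-fifths of all unit owners (1,159); 3/5 of 1159 = 695.40, rounded up to 696, so 696 needed; 204 in favor. Not satisfied.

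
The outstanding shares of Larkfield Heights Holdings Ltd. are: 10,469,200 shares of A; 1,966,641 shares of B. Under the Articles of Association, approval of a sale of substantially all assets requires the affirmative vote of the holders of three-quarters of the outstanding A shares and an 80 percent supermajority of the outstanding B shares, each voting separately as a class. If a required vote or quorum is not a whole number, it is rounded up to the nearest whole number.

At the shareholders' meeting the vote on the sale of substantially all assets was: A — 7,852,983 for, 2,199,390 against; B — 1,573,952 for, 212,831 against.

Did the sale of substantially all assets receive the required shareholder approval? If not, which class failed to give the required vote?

Approved — every class gave the required vote.

A: 3/4 of 10469200 = 7851900; 7,851,900 required, 7,852,983 in favor — approved.
B: 4/5 of 1966641 = 1573312.80, rounded up to 1573313; 1,573,313 required, 1,573,952 in favor — approved.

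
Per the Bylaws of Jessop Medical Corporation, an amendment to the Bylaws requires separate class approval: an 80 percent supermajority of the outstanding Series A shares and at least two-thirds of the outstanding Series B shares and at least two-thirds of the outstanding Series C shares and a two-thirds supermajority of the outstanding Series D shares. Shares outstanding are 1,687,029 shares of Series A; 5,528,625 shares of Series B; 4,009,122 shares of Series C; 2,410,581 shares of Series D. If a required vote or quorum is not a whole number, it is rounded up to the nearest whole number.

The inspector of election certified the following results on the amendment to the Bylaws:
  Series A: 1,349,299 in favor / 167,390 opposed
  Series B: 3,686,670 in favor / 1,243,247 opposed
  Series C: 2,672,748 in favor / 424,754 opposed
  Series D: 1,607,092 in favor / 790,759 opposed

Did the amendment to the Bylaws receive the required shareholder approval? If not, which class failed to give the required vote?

Series A: 4/5 of 1687029 = 1349623.20, rounded up to 1349624; 1,349,624 required, 1,349,299 in favor — not approved.
Series B: 2/3 of 5528625 = 3685750; 3,685,750 required, 3,686,670 in favor — approved.
Series C: 2/3 of 4009122 = 2672748; 2,672,748 required, 2,672,748 in favor — approved.
Series D: 2/3 of 2410581 = 1607054; 1,607,054 required, 1,607,092 in favor — approved.

Not approved — the Series A shares did not give the required vote.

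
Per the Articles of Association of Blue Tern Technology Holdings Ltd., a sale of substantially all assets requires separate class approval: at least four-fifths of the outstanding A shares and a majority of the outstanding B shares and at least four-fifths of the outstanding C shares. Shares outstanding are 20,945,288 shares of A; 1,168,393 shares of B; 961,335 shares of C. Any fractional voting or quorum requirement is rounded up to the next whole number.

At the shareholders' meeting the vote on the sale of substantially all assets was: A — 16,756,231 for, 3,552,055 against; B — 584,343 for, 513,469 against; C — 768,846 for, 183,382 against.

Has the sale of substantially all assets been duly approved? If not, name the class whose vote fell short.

Not approved — the C shares did not give the required vote.

A: 4/5 of 20945288 = 16756230.40, rounded up to 16756231; 16,756,231 required, 16,756,231 in favor — approved.
B: a majority of 1168393 is 584197; 584,197 required, 584,343 in favor — approved.
C: 4/5 of 961335 = 769068; 769,068 required, 768,846 in favor — not approved.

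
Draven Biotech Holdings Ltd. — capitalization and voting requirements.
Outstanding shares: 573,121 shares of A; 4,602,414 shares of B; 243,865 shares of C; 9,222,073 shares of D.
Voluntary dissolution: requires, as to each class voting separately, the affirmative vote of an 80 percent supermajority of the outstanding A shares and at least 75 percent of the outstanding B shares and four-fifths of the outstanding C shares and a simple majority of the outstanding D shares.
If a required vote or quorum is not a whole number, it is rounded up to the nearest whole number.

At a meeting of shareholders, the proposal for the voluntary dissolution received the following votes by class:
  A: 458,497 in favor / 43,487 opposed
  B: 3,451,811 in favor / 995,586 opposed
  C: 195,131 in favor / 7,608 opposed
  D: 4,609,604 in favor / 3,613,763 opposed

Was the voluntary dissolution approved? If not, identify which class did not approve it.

Not approved — the D shares did not give the required vote.

A: 4/5 of 573121 = 458496.80, rounded up to 458497; 458,497 required, 458,497 in favor — approved.
B: 3/4 of 4602414 = 3451810.50, rounded up to 3451811; 3,451,811 required, 3,451,811 in favor — approved.
C: 4/5 of 243865 = 195092; 195,092 required, 195,131 in favor — approved.
D: a majority of 9222073 is 4611037; 4,611,037 required, 4,609,604 in favor — not approved.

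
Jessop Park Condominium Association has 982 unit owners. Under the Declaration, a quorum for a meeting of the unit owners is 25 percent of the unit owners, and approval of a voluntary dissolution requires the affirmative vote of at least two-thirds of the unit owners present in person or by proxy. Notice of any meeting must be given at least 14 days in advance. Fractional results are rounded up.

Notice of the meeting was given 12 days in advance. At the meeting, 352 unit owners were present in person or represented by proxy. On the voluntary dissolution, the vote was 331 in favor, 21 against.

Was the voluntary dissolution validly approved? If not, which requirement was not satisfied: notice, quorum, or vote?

Notice: 12 days given; 14 required. Not satisfied.
Quorum: 25% of 982 = 245.50, rounded up to 246; 352 present. Satisfied.
Vote: requires two-thirds of those present (352); 2/3 of 352 = 234.67, rounded up to 235, so 235 needed; 331 in favor. Satisfied.

Invalid — notice requirement not satisfied.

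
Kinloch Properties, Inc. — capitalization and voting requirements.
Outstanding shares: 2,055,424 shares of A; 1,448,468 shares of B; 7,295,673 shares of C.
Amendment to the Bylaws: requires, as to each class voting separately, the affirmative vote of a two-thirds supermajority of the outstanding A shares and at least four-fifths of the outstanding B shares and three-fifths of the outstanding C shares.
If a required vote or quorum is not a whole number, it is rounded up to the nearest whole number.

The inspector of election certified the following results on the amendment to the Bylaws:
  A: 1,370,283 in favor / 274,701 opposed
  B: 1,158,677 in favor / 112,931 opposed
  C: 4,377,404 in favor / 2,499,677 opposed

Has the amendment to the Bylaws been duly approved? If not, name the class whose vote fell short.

A: 2/3 of 2055424 = 1370282.67, rounded up to 1370283; 1,370,283 required, 1,370,283 in favor — approved.
B: 4/5 of 1448468 = 1158774.40, rounded up to 1158775; 1,158,775 required, 1,158,677 in favor — not approved.
C: 3/5 of 7295673 = 4377403.80, rounded up to 4377404; 4,377,404 required, 4,377,404 in favor — approved.

Not approved — the B shares did not give the required vote.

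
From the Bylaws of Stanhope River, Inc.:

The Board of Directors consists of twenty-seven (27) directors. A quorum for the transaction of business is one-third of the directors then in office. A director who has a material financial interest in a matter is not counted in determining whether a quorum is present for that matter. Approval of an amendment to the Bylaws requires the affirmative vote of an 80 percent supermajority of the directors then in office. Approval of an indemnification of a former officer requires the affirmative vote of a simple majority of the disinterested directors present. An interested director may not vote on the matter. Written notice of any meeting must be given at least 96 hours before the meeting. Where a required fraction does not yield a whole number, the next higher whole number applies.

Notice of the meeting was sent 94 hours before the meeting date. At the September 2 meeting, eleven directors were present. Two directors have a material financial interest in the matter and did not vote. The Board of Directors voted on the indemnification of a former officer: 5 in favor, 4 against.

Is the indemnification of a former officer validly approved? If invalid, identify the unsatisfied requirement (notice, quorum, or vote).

Invalid — notice requirement not satisfied.

Notice: 94 hours given; 96 required (94 < 96). Not satisfied.
Quorum: 11 present, but the 2 interested directors do not count, leaving 9. Quorum is 9. Satisfied.
Vote: the indemnification of a former officer requires a majority of the disinterested directors present (11 − 2 = 9). A majority of 9 is 5, so 5 affirmative votes are needed; 5 voted in favor. Satisfied.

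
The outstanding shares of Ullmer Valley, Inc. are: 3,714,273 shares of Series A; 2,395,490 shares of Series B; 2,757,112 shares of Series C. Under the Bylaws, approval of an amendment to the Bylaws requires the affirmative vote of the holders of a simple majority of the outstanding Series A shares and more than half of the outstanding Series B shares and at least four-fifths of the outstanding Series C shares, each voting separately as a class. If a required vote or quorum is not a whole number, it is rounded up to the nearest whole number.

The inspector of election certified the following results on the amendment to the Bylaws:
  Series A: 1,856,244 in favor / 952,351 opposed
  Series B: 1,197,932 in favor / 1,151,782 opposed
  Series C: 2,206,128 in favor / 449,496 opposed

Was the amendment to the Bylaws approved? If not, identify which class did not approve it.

Series A: a majority of 3714273 is 1857137; 1,857,137 required, 1,856,244 in favor — not approved.
Series B: a majority of 2395490 is 1197746; 1,197,746 required, 1,197,932 in favor — approved.
Series C: 4/5 of 2757112 = 2205689.60, rounded up to 2205690; 2,205,690 required, 2,206,128 in favor — approved.

Not approved — the Series A shares did not give the required vote.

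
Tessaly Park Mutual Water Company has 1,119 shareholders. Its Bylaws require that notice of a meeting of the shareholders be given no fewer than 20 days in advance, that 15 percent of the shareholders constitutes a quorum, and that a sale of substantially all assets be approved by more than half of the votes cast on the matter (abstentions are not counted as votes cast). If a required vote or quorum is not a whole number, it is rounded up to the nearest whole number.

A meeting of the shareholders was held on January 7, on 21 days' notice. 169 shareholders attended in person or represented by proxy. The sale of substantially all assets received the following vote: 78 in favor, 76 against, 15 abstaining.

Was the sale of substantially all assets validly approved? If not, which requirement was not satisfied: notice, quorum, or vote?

Notice: 21 days given; 20 required. Satisfied.
Quorum: 15% of 1,119 = 167.85, rounded up to 168; 169 present. Satisfied.
Vote: requires a majority of the votes cast (169 − 15 abstaining = 154); a majority of 154 is 78, so 78 needed; 78 in favor. Satisfied.

Valid — all requirements satisfied.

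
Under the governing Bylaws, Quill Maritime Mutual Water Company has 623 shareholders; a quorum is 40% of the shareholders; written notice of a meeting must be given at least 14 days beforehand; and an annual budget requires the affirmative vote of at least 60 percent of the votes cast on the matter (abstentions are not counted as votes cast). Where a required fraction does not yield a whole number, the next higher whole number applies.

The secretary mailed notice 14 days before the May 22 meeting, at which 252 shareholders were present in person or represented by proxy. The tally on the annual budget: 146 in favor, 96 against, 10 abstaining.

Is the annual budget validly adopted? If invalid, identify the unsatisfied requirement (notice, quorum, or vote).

Notice: 14 days given; 14 required. Satisfied.
Quorum: 40% of 623 = 249.20, rounded up to 250; 252 present. Satisfied.
Vote: requires three-fifths of the votes cast (252 − 10 abstaining = 242); 3/5 of 242 = 145.20, rounded up to 146, so 146 needed; 146 in favor. Satisfied.

Valid — all requirements satisfied.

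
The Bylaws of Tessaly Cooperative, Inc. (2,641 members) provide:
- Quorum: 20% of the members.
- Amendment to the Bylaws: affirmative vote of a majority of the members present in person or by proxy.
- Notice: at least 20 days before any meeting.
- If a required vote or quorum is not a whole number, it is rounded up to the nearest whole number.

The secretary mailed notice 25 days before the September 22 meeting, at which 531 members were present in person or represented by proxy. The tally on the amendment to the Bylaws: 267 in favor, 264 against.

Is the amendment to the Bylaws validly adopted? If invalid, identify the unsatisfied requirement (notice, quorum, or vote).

Notice: 25 days given; 20 required. Satisfied.
Quorum: 20% of 2,641 = 528.20, rounded up to 529; 531 present. Satisfied.
Vote: requires a majority of those present (531); a majority of 531 is 266, so 266 needed; 267 in favor. Satisfied.

Valid — all requirements satisfied.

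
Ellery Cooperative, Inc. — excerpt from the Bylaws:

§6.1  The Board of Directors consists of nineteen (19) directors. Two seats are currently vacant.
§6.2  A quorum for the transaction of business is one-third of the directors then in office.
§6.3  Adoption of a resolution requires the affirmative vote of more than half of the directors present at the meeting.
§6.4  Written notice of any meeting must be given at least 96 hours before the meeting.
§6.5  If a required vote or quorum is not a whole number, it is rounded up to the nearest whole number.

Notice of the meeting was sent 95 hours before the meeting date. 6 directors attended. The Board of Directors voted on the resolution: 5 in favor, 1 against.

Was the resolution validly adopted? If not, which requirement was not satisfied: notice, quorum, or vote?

Invalid — notice requirement not satisfied.

Notice: 95 hours given; 96 required (95 < 96). Not satisfied.
Quorum: 6 present; quorum is 6. Satisfied.
Vote: the resolution requires a majority of the directors present (6). A majority of 6 is 4, so 4 affirmative votes are needed; 5 voted in favor. Satisfied.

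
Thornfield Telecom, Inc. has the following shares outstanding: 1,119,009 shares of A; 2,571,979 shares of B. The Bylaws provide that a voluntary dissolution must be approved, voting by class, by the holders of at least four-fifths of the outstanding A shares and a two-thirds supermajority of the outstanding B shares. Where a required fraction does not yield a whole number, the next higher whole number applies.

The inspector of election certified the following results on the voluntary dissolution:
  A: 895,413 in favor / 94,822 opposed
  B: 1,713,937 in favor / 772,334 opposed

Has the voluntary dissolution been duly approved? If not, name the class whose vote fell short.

A: 4/5 of 1119009 = 895207.20, rounded up to 895208; 895,208 required, 895,413 in favor — approved.
B: 2/3 of 2571979 = 1714652.67, rounded up to 1714653; 1,714,653 required, 1,713,937 in favor — not approved.

Not approved — the B shares did not give the required vote.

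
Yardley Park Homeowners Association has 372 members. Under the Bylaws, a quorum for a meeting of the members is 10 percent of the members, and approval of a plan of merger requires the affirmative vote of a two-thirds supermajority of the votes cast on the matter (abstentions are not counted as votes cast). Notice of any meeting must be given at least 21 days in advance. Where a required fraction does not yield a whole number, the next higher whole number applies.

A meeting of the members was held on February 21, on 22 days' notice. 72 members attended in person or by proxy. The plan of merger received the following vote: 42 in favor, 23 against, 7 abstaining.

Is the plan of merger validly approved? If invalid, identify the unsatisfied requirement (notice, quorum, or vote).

Notice: 22 days given; 21 required. Satisfied.
Quorum: 10% of 372 = 37.20, rounded up to 38; 72 present. Satisfied.
Vote: requires two-thirds of the votes cast (72 − 7 abstaining = 65); 2/3 of 65 = 43.33, rounded up to 44, so 44 needed; 42 in favor. Not satisfied.

Invalid — vote requirement not satisfied.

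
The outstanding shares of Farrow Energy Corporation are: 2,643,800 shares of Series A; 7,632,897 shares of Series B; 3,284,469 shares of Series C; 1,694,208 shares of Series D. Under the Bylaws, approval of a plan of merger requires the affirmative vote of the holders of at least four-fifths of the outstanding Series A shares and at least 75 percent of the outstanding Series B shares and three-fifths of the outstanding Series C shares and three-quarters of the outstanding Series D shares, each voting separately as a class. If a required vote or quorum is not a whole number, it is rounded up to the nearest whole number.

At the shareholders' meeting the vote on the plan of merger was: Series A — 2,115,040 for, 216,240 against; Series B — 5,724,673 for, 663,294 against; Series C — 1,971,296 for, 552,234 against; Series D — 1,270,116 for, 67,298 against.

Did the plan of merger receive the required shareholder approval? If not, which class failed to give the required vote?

Not approved — the Series D shares did not give the required vote.

Series A: 4/5 of 2643800 = 2115040; 2,115,040 required, 2,115,040 in favor — approved.
Series B: 3/4 of 7632897 = 5724672.75, rounded up to 5724673; 5,724,673 required, 5,724,673 in favor — approved.
Series C: 3/5 of 3284469 = 1970681.40, rounded up to 1970682; 1,970,682 required, 1,971,296 in favor — approved.
Series D: 3/4 of 1694208 = 1270656; 1,270,656 required, 1,270,116 in favor — not approved.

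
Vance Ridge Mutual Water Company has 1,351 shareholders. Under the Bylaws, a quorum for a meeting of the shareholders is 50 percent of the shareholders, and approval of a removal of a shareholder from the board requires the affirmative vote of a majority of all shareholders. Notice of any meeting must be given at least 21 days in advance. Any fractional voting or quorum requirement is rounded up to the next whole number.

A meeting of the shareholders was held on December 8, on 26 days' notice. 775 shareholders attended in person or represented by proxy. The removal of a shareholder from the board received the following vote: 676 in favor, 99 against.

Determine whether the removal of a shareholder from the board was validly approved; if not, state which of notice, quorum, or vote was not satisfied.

Valid — all requirements satisfied.

Notice: 26 days given; 21 required. Satisfied.
Quorum: 50% of 1,351 = 675.50, rounded up to 676; 775 present. Satisfied.
Vote: requires a majority of all shareholders (1,351); a majority of 1351 is 676, so 676 needed; 676 in favor. Satisfied.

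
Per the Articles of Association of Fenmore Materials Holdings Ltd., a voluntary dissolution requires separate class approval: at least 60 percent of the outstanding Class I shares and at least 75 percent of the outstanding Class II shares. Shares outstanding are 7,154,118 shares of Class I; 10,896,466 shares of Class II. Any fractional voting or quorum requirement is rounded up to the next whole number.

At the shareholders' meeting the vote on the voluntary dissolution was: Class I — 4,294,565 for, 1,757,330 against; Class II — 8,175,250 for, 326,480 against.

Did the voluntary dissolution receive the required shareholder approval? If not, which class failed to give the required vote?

Class I: 3/5 of 7154118 = 4292470.80, rounded up to 4292471; 4,292,471 required, 4,294,565 in favor — approved.
Class II: 3/4 of 10896466 = 8172349.50, rounded up to 8172350; 8,172,350 required, 8,175,250 in favor — approved.

Approved — every class gave the required vote.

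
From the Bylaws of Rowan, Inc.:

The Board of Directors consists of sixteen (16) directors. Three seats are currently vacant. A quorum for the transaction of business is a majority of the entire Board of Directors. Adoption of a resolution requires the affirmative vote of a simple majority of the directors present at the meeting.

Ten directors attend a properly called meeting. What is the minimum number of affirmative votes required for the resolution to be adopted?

The resolution requires a majority of the directors present (10).
A majority of 10 is 6.

6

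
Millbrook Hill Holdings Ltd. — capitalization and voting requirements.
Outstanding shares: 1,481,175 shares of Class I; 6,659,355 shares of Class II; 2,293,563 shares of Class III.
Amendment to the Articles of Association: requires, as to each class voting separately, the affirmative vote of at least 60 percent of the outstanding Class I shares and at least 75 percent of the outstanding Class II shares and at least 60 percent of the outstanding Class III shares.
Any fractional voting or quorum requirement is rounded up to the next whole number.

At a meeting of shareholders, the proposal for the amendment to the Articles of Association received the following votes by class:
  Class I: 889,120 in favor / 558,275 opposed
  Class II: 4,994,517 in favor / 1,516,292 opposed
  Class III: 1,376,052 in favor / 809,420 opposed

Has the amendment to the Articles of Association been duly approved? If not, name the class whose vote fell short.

Class I: 3/5 of 1481175 = 888705; 888,705 required, 889,120 in favor — approved.
Class II: 3/4 of 6659355 = 4994516.25, rounded up to 4994517; 4,994,517 required, 4,994,517 in favor — approved.
Class III: 3/5 of 2293563 = 1376137.80, rounded up to 1376138; 1,376,138 required, 1,376,052 in favor — not approved.

Not approved — the Class III shares did not give the required vote.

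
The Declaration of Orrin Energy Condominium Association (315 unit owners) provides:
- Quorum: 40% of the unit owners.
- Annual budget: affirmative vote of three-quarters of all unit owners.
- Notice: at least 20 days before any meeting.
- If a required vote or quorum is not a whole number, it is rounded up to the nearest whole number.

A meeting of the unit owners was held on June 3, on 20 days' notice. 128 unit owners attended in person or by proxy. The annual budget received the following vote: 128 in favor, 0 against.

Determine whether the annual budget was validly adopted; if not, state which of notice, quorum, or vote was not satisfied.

Invalid — vote requirement not satisfied.

Notice: 20 days given; 20 required. Satisfied.
Quorum: 40% of 315 = 126; 128 present. Satisfied.
Vote: requires three-fourths of all unit owners (315); 3/4 of 315 = 236.25, rounded up to 237, so 237 needed; 128 in favor. Not satisfied.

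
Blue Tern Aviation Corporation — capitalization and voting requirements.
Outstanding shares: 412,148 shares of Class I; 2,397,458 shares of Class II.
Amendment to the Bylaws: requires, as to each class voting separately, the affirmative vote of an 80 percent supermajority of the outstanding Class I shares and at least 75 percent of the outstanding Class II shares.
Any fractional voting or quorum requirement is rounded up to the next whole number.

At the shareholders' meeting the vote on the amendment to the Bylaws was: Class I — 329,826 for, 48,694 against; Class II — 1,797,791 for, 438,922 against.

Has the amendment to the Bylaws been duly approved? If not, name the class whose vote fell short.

Class I: 4/5 of 412148 = 329718.40, rounded up to 329719; 329,719 required, 329,826 in favor — approved.
Class II: 3/4 of 2397458 = 1798093.50, rounded up to 1798094; 1,798,094 required, 1,797,791 in favor — not approved.

Not approved — the Class II shares did not give the required vote.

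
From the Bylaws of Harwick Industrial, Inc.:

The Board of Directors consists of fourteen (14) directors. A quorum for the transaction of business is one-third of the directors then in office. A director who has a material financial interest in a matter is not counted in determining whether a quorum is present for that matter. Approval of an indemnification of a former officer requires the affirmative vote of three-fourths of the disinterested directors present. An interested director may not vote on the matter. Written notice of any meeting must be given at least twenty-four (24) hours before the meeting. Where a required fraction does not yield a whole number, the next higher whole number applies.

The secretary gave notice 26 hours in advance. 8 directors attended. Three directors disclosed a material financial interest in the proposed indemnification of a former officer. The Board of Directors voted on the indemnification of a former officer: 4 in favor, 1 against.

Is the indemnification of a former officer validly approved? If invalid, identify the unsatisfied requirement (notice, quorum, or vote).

Notice: 26 hours given; 24 required (26 ≥ 24). Satisfied.
Quorum: 8 present, but the 3 interested directors do not count, leaving 5. Quorum is 5. Satisfied.
Vote: the indemnification of a former officer requires three-fourths of the disinterested directors present (8 − 3 = 5). 3/4 of 5 = 3.75, rounded up to 4, so 4 affirmative votes are needed; 4 voted in favor. Satisfied.

Valid — all requirements satisfied.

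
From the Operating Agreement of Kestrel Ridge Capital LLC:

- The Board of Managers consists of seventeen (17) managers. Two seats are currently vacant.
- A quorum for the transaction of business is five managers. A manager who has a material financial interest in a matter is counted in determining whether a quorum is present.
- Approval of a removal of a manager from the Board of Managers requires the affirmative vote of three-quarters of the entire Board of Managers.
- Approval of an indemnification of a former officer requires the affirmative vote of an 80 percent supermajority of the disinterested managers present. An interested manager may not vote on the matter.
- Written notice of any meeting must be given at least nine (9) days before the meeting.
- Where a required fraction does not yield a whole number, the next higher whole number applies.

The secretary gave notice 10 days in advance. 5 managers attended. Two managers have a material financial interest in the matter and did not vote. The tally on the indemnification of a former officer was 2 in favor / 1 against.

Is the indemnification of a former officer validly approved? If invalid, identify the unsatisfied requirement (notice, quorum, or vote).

Invalid — vote requirement not satisfied.

Notice: 10 days given; 9 required (10 ≥ 9). Satisfied.
Quorum: 5 present (interested managers count toward quorum); quorum is 5. Satisfied.
Vote: the indemnification of a former officer requires four-fifths of the disinterested managers present (5 − 2 = 3). 4/5 of 3 = 2.40, rounded up to 3, so 3 affirmative votes are needed; 2 voted in favor. Not satisfied.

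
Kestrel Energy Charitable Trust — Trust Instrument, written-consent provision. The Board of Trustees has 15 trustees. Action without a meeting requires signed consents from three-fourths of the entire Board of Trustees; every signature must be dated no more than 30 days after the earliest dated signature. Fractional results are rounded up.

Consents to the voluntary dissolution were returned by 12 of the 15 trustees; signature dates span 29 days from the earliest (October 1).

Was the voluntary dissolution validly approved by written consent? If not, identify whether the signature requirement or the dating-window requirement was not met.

Signatures required: three-fourths of 15 — 3/4 of 15 = 11.25, rounded up to 12, so 12 needed; 12 signed. Sufficient.
Dating window: the latest signature is 29 days after the earliest; the limit is 30 days. Within the window.

Effective — both the signature and dating-window requirements are satisfied.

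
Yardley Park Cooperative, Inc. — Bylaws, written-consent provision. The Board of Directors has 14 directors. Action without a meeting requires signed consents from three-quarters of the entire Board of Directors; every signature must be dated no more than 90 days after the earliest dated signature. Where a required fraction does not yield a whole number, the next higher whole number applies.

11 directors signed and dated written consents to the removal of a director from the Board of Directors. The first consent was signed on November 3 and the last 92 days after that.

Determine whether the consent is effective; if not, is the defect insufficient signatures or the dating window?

Not effective — dating-window requirement not satisfied.

Signatures required: three-quarters of 14 — 3/4 of 14 = 10.50, rounded up to 11, so 11 needed; 11 signed. Sufficient.
Dating window: the latest signature is 92 days after the earliest; the limit is 90 days. Outside the window.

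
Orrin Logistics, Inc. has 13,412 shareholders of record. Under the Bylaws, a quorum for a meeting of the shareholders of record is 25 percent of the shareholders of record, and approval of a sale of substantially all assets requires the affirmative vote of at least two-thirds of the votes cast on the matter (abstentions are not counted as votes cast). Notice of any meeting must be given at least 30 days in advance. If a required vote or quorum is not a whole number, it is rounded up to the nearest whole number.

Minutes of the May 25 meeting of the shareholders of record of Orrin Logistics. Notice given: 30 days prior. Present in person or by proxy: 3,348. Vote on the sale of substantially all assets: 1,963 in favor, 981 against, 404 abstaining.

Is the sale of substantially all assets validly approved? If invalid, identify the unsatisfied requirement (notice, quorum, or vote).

Notice: 30 days given; 30 required. Satisfied.
Quorum: 25% of 13,412 = 3,353; 3,348 present. Not satisfied.
Vote: requires two-thirds of the votes cast (3,348 − 404 abstaining = 2,944); 2/3 of 2944 = 1962.67, rounded up to 1963, so 1,963 needed; 1,963 in favor. Satisfied.

Invalid — quorum requirement not satisfied.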